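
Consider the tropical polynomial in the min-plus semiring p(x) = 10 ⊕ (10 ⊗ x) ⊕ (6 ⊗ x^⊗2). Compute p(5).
p(5) = 10

A tropical monomial a ⊗ x^⊗i evaluates to a + i · x. Evaluating each term at x = 5:
  Term 0 contributes 10 + 0 · 5 = 10
  Term 1 contributes 10 + 1 · 5 = 15
  Term 2 contributes 6 + 2 · 5 = 16
p(5) = ⊕ of these = min[10, 15, 16] = 10.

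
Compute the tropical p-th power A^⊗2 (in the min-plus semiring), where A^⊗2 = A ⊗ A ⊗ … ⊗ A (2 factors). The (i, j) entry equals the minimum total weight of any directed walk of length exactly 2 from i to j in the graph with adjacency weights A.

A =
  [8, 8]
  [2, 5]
A^⊗2 =
  [10, 13]
  [7, 10]

Each entry (A^⊗2)_ij equals the minimum over all length-2 walks i = v_0 → v_1 → … → v_2 = j of Σ_t A[v_t][v_{t+1}]. For example, for (i, j) = (0, 1) we minimise over 2 possible intermediate vertex sequences; the minimum is 13, attained along the walk 0 → 1 → 1.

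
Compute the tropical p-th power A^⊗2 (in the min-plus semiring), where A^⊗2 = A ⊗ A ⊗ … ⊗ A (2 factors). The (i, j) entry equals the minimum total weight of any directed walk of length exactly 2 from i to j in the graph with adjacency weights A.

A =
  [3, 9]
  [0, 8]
A^⊗2 =
  [6, 12]
  [3, 9]

Each entry (A^⊗2)_ij equals the minimum over all length-2 walks i = v_0 → v_1 → … → v_2 = j of Σ_t A[v_t][v_{t+1}]. For example, for (i, j) = (0, 1) we minimise over 2 possible intermediate vertex sequences; the minimum is 12, attained along the walk 0 → 0 → 1.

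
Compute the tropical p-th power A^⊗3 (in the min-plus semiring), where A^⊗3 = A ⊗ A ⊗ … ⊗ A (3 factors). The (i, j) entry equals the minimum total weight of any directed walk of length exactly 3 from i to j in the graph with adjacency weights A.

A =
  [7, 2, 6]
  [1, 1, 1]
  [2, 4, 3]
A^⊗3 =
  [4, 4, 4]
  [3, 3, 3]
  [5, 5, 5]

Each entry (A^⊗3)_ij equals the minimum over all length-3 walks i = v_0 → v_1 → … → v_3 = j of Σ_t A[v_t][v_{t+1}]. For example, for (i, j) = (0, 2) we minimise over 9 possible intermediate vertex sequences; the minimum is 4, attained along the walk 0 → 1 → 1 → 2.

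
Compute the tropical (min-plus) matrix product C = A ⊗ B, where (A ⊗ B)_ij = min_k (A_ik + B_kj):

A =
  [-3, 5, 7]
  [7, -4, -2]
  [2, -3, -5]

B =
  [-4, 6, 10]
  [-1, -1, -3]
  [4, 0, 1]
A ⊗ B =
  [-7, 3, 2]
  [-5, -5, -7]
  [-4, -5, -6]

Apply the min-plus product entry-by-entry:
  C[0][0] = min over k of (A[0][0] + B[0][0] = -3 + -4 = -7, A[0][1] + B[1][0] = 5 + -1 = 4, A[0][2] + B[2][0] = 7 + 4 = 11) = -7 (attained at k = 0)
  C[0][1] = min over k of (A[0][0] + B[0][1] = -3 + 6 = 3, A[0][1] + B[1][1] = 5 + -1 = 4, A[0][2] + B[2][1] = 7 + 0 = 7) = 3 (attained at k = 0)
  C[0][2] = min over k of (A[0][0] + B[0][2] = -3 + 10 = 7, A[0][1] + B[1][2] = 5 + -3 = 2, A[0][2] + B[2][2] = 7 + 1 = 8) = 2 (attained at k = 1)
  C[1][0] = min over k of (A[1][0] + B[0][0] = 7 + -4 = 3, A[1][1] + B[1][0] = -4 + -1 = -5, A[1][2] + B[2][0] = -2 + 4 = 2) = -5 (attained at k = 1)
  C[1][1] = min over k of (A[1][0] + B[0][1] = 7 + 6 = 13, A[1][1] + B[1][1] = -4 + -1 = -5, A[1][2] + B[2][1] = -2 + 0 = -2) = -5 (attained at k = 1)
  C[1][2] = min over k of (A[1][0] + B[0][2] = 7 + 10 = 17, A[1][1] + B[1][2] = -4 + -3 = -7, A[1][2] + B[2][2] = -2 + 1 = -1) = -7 (attained at k = 1)
  C[2][0] = min over k of (A[2][0] + B[0][0] = 2 + -4 = -2, A[2][1] + B[1][0] = -3 + -1 = -4, A[2][2] + B[2][0] = -5 + 4 = -1) = -4 (attained at k = 1)
  C[2][1] = min over k of (A[2][0] + B[0][1] = 2 + 6 = 8, A[2][1] + B[1][1] = -3 + -1 = -4, A[2][2] + B[2][1] = -5 + 0 = -5) = -5 (attained at k = 2)
  C[2][2] = min over k of (A[2][0] + B[0][2] = 2 + 10 = 12, A[2][1] + B[1][2] = -3 + -3 = -6, A[2][2] + B[2][2] = -5 + 1 = -4) = -6 (attained at k = 1)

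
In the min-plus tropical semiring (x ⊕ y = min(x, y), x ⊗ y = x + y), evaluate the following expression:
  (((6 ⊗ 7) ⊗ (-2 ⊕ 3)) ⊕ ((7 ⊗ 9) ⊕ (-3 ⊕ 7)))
(((6 ⊗ 7) ⊗ (-2 ⊕ 3)) ⊕ ((7 ⊗ 9) ⊕ (-3 ⊕ 7))) = -3

Expand innermost to outermost. Recall ⊕ takes the minimum of its arguments and ⊗ takes their sum. Working out the expression (((6 ⊗ 7) ⊗ (-2 ⊕ 3)) ⊕ ((7 ⊗ 9) ⊕ (-3 ⊕ 7))) gives -3.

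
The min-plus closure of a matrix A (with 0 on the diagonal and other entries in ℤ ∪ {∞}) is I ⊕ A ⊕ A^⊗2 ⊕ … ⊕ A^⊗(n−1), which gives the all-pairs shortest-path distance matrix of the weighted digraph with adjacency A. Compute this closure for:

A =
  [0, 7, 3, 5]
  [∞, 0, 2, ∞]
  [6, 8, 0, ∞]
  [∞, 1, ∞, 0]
Closure =
  [0, 6, 3, 5]
  [8, 0, 2, 13]
  [6, 8, 0, 11]
  [9, 1, 3, 0]

This is the Floyd-Warshall all-pairs shortest-path computation. For each intermediate vertex k = 0, 1, …, 3, update dist[i][j] ← min(dist[i][j], dist[i][k] + dist[k][j]). The final matrix gives, for each (i, j), the minimum total weight of any directed path from i to j (possibly empty when i = j).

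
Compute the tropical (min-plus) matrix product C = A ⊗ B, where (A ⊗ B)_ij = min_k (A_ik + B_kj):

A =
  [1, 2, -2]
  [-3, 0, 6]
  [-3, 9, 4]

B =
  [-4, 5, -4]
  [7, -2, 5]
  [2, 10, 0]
A ⊗ B =
  [-3, 0, -3]
  [-7, -2, -7]
  [-7, 2, -7]

Apply the min-plus product entry-by-entry:
  C[0][0] = min over k of (A[0][0] + B[0][0] = 1 + -4 = -3, A[0][1] + B[1][0] = 2 + 7 = 9, A[0][2] + B[2][0] = -2 + 2 = 0) = -3 (attained at k = 0)
  C[0][1] = min over k of (A[0][0] + B[0][1] = 1 + 5 = 6, A[0][1] + B[1][1] = 2 + -2 = 0, A[0][2] + B[2][1] = -2 + 10 = 8) = 0 (attained at k = 1)
  C[0][2] = min over k of (A[0][0] + B[0][2] = 1 + -4 = -3, A[0][1] + B[1][2] = 2 + 5 = 7, A[0][2] + B[2][2] = -2 + 0 = -2) = -3 (attained at k = 0)
  C[1][0] = min over k of (A[1][0] + B[0][0] = -3 + -4 = -7, A[1][1] + B[1][0] = 0 + 7 = 7, A[1][2] + B[2][0] = 6 + 2 = 8) = -7 (attained at k = 0)
  C[1][1] = min over k of (A[1][0] + B[0][1] = -3 + 5 = 2, A[1][1] + B[1][1] = 0 + -2 = -2, A[1][2] + B[2][1] = 6 + 10 = 16) = -2 (attained at k = 1)
  C[1][2] = min over k of (A[1][0] + B[0][2] = -3 + -4 = -7, A[1][1] + B[1][2] = 0 + 5 = 5, A[1][2] + B[2][2] = 6 + 0 = 6) = -7 (attained at k = 0)
  C[2][0] = min over k of (A[2][0] + B[0][0] = -3 + -4 = -7, A[2][1] + B[1][0] = 9 + 7 = 16, A[2][2] + B[2][0] = 4 + 2 = 6) = -7 (attained at k = 0)
  C[2][1] = min over k of (A[2][0] + B[0][1] = -3 + 5 = 2, A[2][1] + B[1][1] = 9 + -2 = 7, A[2][2] + B[2][1] = 4 + 10 = 14) = 2 (attained at k = 0)
  C[2][2] = min over k of (A[2][0] + B[0][2] = -3 + -4 = -7, A[2][1] + B[1][2] = 9 + 5 = 14, A[2][2] + B[2][2] = 4 + 0 = 4) = -7 (attained at k = 0)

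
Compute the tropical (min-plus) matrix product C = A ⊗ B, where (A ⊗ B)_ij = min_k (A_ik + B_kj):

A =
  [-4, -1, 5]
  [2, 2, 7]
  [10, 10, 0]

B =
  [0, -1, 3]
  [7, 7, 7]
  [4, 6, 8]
A ⊗ B =
  [-4, -5, -1]
  [2, 1, 5]
  [4, 6, 8]

Apply the min-plus product entry-by-entry:
  C[0][0] = min over k of (A[0][0] + B[0][0] = -4 + 0 = -4, A[0][1] + B[1][0] = -1 + 7 = 6, A[0][2] + B[2][0] = 5 + 4 = 9) = -4 (attained at k = 0)
  C[0][1] = min over k of (A[0][0] + B[0][1] = -4 + -1 = -5, A[0][1] + B[1][1] = -1 + 7 = 6, A[0][2] + B[2][1] = 5 + 6 = 11) = -5 (attained at k = 0)
  C[0][2] = min over k of (A[0][0] + B[0][2] = -4 + 3 = -1, A[0][1] + B[1][2] = -1 + 7 = 6, A[0][2] + B[2][2] = 5 + 8 = 13) = -1 (attained at k = 0)
  C[1][0] = min over k of (A[1][0] + B[0][0] = 2 + 0 = 2, A[1][1] + B[1][0] = 2 + 7 = 9, A[1][2] + B[2][0] = 7 + 4 = 11) = 2 (attained at k = 0)
  C[1][1] = min over k of (A[1][0] + B[0][1] = 2 + -1 = 1, A[1][1] + B[1][1] = 2 + 7 = 9, A[1][2] + B[2][1] = 7 + 6 = 13) = 1 (attained at k = 0)
  C[1][2] = min over k of (A[1][0] + B[0][2] = 2 + 3 = 5, A[1][1] + B[1][2] = 2 + 7 = 9, A[1][2] + B[2][2] = 7 + 8 = 15) = 5 (attained at k = 0)
  C[2][0] = min over k of (A[2][0] + B[0][0] = 10 + 0 = 10, A[2][1] + B[1][0] = 10 + 7 = 17, A[2][2] + B[2][0] = 0 + 4 = 4) = 4 (attained at k = 2)
  C[2][1] = min over k of (A[2][0] + B[0][1] = 10 + -1 = 9, A[2][1] + B[1][1] = 10 + 7 = 17, A[2][2] + B[2][1] = 0 + 6 = 6) = 6 (attained at k = 2)
  C[2][2] = min over k of (A[2][0] + B[0][2] = 10 + 3 = 13, A[2][1] + B[1][2] = 10 + 7 = 17, A[2][2] + B[2][2] = 0 + 8 = 8) = 8 (attained at k = 2)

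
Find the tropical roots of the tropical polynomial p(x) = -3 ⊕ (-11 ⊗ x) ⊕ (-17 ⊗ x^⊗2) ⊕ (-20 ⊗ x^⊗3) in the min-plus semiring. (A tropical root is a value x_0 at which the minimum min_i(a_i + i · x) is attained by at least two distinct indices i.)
Roots: {3, 6, 8}

Each tropical root is a break point of the lower envelope of the lines y = a_i + i · x (there are 4 lines, with slopes 0, 1, ..., 3). Only the lines that attain the minimum somewhere contribute to roots; other lines are dominated. Here the surviving (envelope) indices are i = 3, i = 2, i = 1, i = 0.
Intersections between consecutive envelope lines give the roots: for adjacent envelope indices i < j the intersection is x = (a_i − a_j) / (j − i). Reading off the sorted break points: {3, 6, 8}.
Verification: at each break x_0, at least two indices attain the minimum of min_i(a_i + i · x_0).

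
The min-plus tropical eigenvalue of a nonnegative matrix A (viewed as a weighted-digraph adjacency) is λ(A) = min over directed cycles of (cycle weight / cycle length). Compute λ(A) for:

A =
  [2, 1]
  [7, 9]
λ(A) = 2

Enumerate directed cycles and compute their means (weight / length). Sample:
  cycle 0 → 0: weight = 2, length = 1, mean = 2/1 ≈ 2.000
  cycle 1 → 1: weight = 9, length = 1, mean = 9/1 ≈ 9.000
  cycle 0 → 1 → 0: weight = 8, length = 2, mean = 8/2 ≈ 4.000
  cycle 1 → 0 → 1: weight = 8, length = 2, mean = 8/2 ≈ 4.000
Minimum mean = 2.000, attained e.g. along the cycle 0 → 0 with weight 2 and length 1. So λ(A) = 2/1 = 2.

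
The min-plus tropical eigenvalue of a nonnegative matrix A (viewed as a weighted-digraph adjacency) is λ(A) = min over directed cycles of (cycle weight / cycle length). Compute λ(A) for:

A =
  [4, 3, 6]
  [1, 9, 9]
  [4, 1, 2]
λ(A) = 2

Enumerate directed cycles and compute their means (weight / length). Sample:
  cycle 0 → 0: weight = 4, length = 1, mean = 4/1 ≈ 4.000
  cycle 1 → 1: weight = 9, length = 1, mean = 9/1 ≈ 9.000
  cycle 2 → 2: weight = 2, length = 1, mean = 2/1 ≈ 2.000
  cycle 0 → 1 → 0: weight = 4, length = 2, mean = 4/2 ≈ 2.000
  cycle 0 → 2 → 0: weight = 10, length = 2, mean = 10/2 ≈ 5.000
  cycle 1 → 0 → 1: weight = 4, length = 2, mean = 4/2 ≈ 2.000
Minimum mean = 2.000, attained e.g. along the cycle 2 → 2 with weight 2 and length 1. So λ(A) = 2/1 = 2.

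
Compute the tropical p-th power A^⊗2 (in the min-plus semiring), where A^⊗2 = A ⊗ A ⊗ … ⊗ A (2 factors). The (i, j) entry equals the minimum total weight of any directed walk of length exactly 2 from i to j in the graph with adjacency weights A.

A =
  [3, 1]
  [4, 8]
A^⊗2 =
  [5, 4]
  [7, 5]

Each entry (A^⊗2)_ij equals the minimum over all length-2 walks i = v_0 → v_1 → … → v_2 = j of Σ_t A[v_t][v_{t+1}]. For example, for (i, j) = (0, 1) we minimise over 2 possible intermediate vertex sequences; the minimum is 4, attained along the walk 0 → 0 → 1.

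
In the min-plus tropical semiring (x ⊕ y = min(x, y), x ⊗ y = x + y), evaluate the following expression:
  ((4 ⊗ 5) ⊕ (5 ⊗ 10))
((4 ⊗ 5) ⊕ (5 ⊗ 10)) = 9

Expand innermost to outermost. Recall ⊕ takes the minimum of its arguments and ⊗ takes their sum. Working out the expression ((4 ⊗ 5) ⊕ (5 ⊗ 10)) gives 9.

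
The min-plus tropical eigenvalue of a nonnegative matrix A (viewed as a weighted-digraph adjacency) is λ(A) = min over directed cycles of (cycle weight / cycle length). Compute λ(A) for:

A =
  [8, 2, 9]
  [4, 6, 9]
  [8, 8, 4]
λ(A) = 3

Enumerate directed cycles and compute their means (weight / length). Sample:
  cycle 0 → 0: weight = 8, length = 1, mean = 8/1 ≈ 8.000
  cycle 1 → 1: weight = 6, length = 1, mean = 6/1 ≈ 6.000
  cycle 2 → 2: weight = 4, length = 1, mean = 4/1 ≈ 4.000
  cycle 0 → 1 → 0: weight = 6, length = 2, mean = 6/2 ≈ 3.000
  cycle 0 → 2 → 0: weight = 17, length = 2, mean = 17/2 ≈ 8.500
  cycle 1 → 0 → 1: weight = 6, length = 2, mean = 6/2 ≈ 3.000
Minimum mean = 3.000, attained e.g. along the cycle 0 → 1 → 0 with weight 6 and length 2. So λ(A) = 6/2 = 3.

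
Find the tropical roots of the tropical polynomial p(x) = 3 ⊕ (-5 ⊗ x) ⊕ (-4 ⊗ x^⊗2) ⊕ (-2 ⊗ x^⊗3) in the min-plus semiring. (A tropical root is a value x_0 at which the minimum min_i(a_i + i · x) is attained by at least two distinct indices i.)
Roots: {-2, -1, 8}

Each tropical root is a break point of the lower envelope of the lines y = a_i + i · x (there are 4 lines, with slopes 0, 1, ..., 3). Only the lines that attain the minimum somewhere contribute to roots; other lines are dominated. Here the surviving (envelope) indices are i = 3, i = 2, i = 1, i = 0.
Intersections between consecutive envelope lines give the roots: for adjacent envelope indices i < j the intersection is x = (a_i − a_j) / (j − i). Reading off the sorted break points: {-2, -1, 8}.
Verification: at each break x_0, at least two indices attain the minimum of min_i(a_i + i · x_0).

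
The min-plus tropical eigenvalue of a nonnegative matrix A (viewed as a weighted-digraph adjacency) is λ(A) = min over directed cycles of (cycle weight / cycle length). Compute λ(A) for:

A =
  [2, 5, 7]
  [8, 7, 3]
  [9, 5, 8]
λ(A) = 2

Enumerate directed cycles and compute their means (weight / length). Sample:
  cycle 0 → 0: weight = 2, length = 1, mean = 2/1 ≈ 2.000
  cycle 1 → 1: weight = 7, length = 1, mean = 7/1 ≈ 7.000
  cycle 2 → 2: weight = 8, length = 1, mean = 8/1 ≈ 8.000
  cycle 0 → 1 → 0: weight = 13, length = 2, mean = 13/2 ≈ 6.500
  cycle 0 → 2 → 0: weight = 16, length = 2, mean = 16/2 ≈ 8.000
  cycle 1 → 0 → 1: weight = 13, length = 2, mean = 13/2 ≈ 6.500
Minimum mean = 2.000, attained e.g. along the cycle 0 → 0 with weight 2 and length 1. So λ(A) = 2/1 = 2.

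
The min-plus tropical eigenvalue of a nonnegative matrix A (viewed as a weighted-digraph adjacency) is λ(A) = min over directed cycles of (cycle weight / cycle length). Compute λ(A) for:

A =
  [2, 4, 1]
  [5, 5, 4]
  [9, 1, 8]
λ(A) = 2

Enumerate directed cycles and compute their means (weight / length). Sample:
  cycle 0 → 0: weight = 2, length = 1, mean = 2/1 ≈ 2.000
  cycle 1 → 1: weight = 5, length = 1, mean = 5/1 ≈ 5.000
  cycle 2 → 2: weight = 8, length = 1, mean = 8/1 ≈ 8.000
  cycle 0 → 1 → 0: weight = 9, length = 2, mean = 9/2 ≈ 4.500
  cycle 0 → 2 → 0: weight = 10, length = 2, mean = 10/2 ≈ 5.000
  cycle 1 → 0 → 1: weight = 9, length = 2, mean = 9/2 ≈ 4.500
Minimum mean = 2.000, attained e.g. along the cycle 0 → 0 with weight 2 and length 1. So λ(A) = 2/1 = 2.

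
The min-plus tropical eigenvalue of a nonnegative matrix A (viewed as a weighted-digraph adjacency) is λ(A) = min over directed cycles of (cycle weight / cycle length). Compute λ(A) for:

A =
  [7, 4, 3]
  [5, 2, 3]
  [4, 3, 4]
λ(A) = 2

Enumerate directed cycles and compute their means (weight / length). Sample:
  cycle 0 → 0: weight = 7, length = 1, mean = 7/1 ≈ 7.000
  cycle 1 → 1: weight = 2, length = 1, mean = 2/1 ≈ 2.000
  cycle 2 → 2: weight = 4, length = 1, mean = 4/1 ≈ 4.000
  cycle 0 → 1 → 0: weight = 9, length = 2, mean = 9/2 ≈ 4.500
  cycle 0 → 2 → 0: weight = 7, length = 2, mean = 7/2 ≈ 3.500
  cycle 1 → 0 → 1: weight = 9, length = 2, mean = 9/2 ≈ 4.500
Minimum mean = 2.000, attained e.g. along the cycle 1 → 1 with weight 2 and length 1. So λ(A) = 2/1 = 2.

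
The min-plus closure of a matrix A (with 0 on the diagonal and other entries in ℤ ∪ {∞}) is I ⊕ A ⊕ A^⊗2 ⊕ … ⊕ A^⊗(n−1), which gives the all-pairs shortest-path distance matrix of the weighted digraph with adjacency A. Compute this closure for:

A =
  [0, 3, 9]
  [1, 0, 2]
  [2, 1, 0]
Closure =
  [0, 3, 5]
  [1, 0, 2]
  [2, 1, 0]

This is the Floyd-Warshall all-pairs shortest-path computation. For each intermediate vertex k = 0, 1, …, 2, update dist[i][j] ← min(dist[i][j], dist[i][k] + dist[k][j]). The final matrix gives, for each (i, j), the minimum total weight of any directed path from i to j (possibly empty when i = j).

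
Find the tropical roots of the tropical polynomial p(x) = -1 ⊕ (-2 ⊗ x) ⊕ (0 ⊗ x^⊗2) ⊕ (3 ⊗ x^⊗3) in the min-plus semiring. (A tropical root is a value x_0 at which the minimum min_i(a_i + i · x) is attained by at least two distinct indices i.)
Roots: {-3, -2, 1}

Each tropical root is a break point of the lower envelope of the lines y = a_i + i · x (there are 4 lines, with slopes 0, 1, ..., 3). Only the lines that attain the minimum somewhere contribute to roots; other lines are dominated. Here the surviving (envelope) indices are i = 3, i = 2, i = 1, i = 0.
Intersections between consecutive envelope lines give the roots: for adjacent envelope indices i < j the intersection is x = (a_i − a_j) / (j − i). Reading off the sorted break points: {-3, -2, 1}.
Verification: at each break x_0, at least two indices attain the minimum of min_i(a_i + i · x_0).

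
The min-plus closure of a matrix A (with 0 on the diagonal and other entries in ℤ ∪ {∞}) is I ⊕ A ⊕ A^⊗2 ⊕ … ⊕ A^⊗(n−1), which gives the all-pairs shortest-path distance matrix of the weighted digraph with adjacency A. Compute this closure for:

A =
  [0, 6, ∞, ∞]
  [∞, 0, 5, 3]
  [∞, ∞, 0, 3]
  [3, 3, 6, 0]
Closure =
  [0, 6, 11, 9]
  [6, 0, 5, 3]
  [6, 6, 0, 3]
  [3, 3, 6, 0]

This is the Floyd-Warshall all-pairs shortest-path computation. For each intermediate vertex k = 0, 1, …, 3, update dist[i][j] ← min(dist[i][j], dist[i][k] + dist[k][j]). The final matrix gives, for each (i, j), the minimum total weight of any directed path from i to j (possibly empty when i = j).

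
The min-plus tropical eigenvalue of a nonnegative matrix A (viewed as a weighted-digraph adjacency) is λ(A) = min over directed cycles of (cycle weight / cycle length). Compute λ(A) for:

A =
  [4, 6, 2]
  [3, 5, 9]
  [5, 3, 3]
λ(A) = 8/3

Enumerate directed cycles and compute their means (weight / length). Sample:
  cycle 0 → 0: weight = 4, length = 1, mean = 4/1 ≈ 4.000
  cycle 1 → 1: weight = 5, length = 1, mean = 5/1 ≈ 5.000
  cycle 2 → 2: weight = 3, length = 1, mean = 3/1 ≈ 3.000
  cycle 0 → 1 → 0: weight = 9, length = 2, mean = 9/2 ≈ 4.500
  cycle 0 → 2 → 0: weight = 7, length = 2, mean = 7/2 ≈ 3.500
  cycle 1 → 0 → 1: weight = 9, length = 2, mean = 9/2 ≈ 4.500
Minimum mean = 2.667, attained e.g. along the cycle 0 → 2 → 1 → 0 with weight 8 and length 3. So λ(A) = 8/3 = 8/3.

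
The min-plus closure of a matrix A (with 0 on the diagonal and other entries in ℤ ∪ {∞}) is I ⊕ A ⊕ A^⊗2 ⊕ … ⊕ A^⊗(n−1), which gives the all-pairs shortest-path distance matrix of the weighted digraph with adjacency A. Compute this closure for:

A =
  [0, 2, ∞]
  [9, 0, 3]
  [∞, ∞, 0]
Closure =
  [0, 2, 5]
  [9, 0, 3]
  [∞, ∞, 0]

This is the Floyd-Warshall all-pairs shortest-path computation. For each intermediate vertex k = 0, 1, …, 2, update dist[i][j] ← min(dist[i][j], dist[i][k] + dist[k][j]). The final matrix gives, for each (i, j), the minimum total weight of any directed path from i to j (possibly empty when i = j).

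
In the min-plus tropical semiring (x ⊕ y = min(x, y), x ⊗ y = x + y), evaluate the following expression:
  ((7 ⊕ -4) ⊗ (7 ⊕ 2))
((7 ⊕ -4) ⊗ (7 ⊕ 2)) = -2

Expand innermost to outermost. Recall ⊕ takes the minimum of its arguments and ⊗ takes their sum. Working out the expression ((7 ⊕ -4) ⊗ (7 ⊕ 2)) gives -2.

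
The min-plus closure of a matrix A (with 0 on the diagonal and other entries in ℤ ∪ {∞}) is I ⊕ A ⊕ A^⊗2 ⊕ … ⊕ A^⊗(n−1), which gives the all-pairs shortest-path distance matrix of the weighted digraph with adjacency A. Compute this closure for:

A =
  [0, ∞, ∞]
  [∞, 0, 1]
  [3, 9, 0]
Closure =
  [0, ∞, ∞]
  [4, 0, 1]
  [3, 9, 0]

This is the Floyd-Warshall all-pairs shortest-path computation. For each intermediate vertex k = 0, 1, …, 2, update dist[i][j] ← min(dist[i][j], dist[i][k] + dist[k][j]). The final matrix gives, for each (i, j), the minimum total weight of any directed path from i to j (possibly empty when i = j).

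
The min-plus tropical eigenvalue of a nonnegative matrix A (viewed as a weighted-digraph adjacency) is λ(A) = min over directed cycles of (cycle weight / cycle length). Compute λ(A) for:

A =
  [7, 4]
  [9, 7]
λ(A) = 13/2

Enumerate directed cycles and compute their means (weight / length). Sample:
  cycle 0 → 0: weight = 7, length = 1, mean = 7/1 ≈ 7.000
  cycle 1 → 1: weight = 7, length = 1, mean = 7/1 ≈ 7.000
  cycle 0 → 1 → 0: weight = 13, length = 2, mean = 13/2 ≈ 6.500
  cycle 1 → 0 → 1: weight = 13, length = 2, mean = 13/2 ≈ 6.500
Minimum mean = 6.500, attained e.g. along the cycle 0 → 1 → 0 with weight 13 and length 2. So λ(A) = 13/2 = 13/2.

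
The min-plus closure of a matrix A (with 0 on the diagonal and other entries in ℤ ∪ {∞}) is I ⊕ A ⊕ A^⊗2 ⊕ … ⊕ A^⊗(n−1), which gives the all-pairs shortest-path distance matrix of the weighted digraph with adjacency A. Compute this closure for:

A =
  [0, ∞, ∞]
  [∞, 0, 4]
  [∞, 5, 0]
Closure =
  [0, ∞, ∞]
  [∞, 0, 4]
  [∞, 5, 0]

This is the Floyd-Warshall all-pairs shortest-path computation. For each intermediate vertex k = 0, 1, …, 2, update dist[i][j] ← min(dist[i][j], dist[i][k] + dist[k][j]). The final matrix gives, for each (i, j), the minimum total weight of any directed path from i to j (possibly empty when i = j).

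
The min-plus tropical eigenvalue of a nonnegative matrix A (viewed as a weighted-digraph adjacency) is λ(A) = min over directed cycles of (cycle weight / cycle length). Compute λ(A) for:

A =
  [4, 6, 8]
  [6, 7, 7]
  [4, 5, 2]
λ(A) = 2

Enumerate directed cycles and compute their means (weight / length). Sample:
  cycle 0 → 0: weight = 4, length = 1, mean = 4/1 ≈ 4.000
  cycle 1 → 1: weight = 7, length = 1, mean = 7/1 ≈ 7.000
  cycle 2 → 2: weight = 2, length = 1, mean = 2/1 ≈ 2.000
  cycle 0 → 1 → 0: weight = 12, length = 2, mean = 12/2 ≈ 6.000
  cycle 0 → 2 → 0: weight = 12, length = 2, mean = 12/2 ≈ 6.000
  cycle 1 → 0 → 1: weight = 12, length = 2, mean = 12/2 ≈ 6.000
Minimum mean = 2.000, attained e.g. along the cycle 2 → 2 with weight 2 and length 1. So λ(A) = 2/1 = 2.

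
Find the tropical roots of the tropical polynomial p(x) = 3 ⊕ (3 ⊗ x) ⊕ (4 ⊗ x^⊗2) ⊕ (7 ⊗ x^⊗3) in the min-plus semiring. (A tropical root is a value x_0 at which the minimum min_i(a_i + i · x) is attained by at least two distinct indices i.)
Roots: {-3, -1, 0}

Each tropical root is a break point of the lower envelope of the lines y = a_i + i · x (there are 4 lines, with slopes 0, 1, ..., 3). Only the lines that attain the minimum somewhere contribute to roots; other lines are dominated. Here the surviving (envelope) indices are i = 3, i = 2, i = 1, i = 0.
Intersections between consecutive envelope lines give the roots: for adjacent envelope indices i < j the intersection is x = (a_i − a_j) / (j − i). Reading off the sorted break points: {-3, -1, 0}.
Verification: at each break x_0, at least two indices attain the minimum of min_i(a_i + i · x_0).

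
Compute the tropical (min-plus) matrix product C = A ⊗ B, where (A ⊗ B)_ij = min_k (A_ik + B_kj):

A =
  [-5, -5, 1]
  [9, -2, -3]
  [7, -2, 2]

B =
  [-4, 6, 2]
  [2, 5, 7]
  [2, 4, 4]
A ⊗ B =
  [-9, 0, -3]
  [-1, 1, 1]
  [0, 3, 5]

Apply the min-plus product entry-by-entry:
  C[0][0] = min over k of (A[0][0] + B[0][0] = -5 + -4 = -9, A[0][1] + B[1][0] = -5 + 2 = -3, A[0][2] + B[2][0] = 1 + 2 = 3) = -9 (attained at k = 0)
  C[0][1] = min over k of (A[0][0] + B[0][1] = -5 + 6 = 1, A[0][1] + B[1][1] = -5 + 5 = 0, A[0][2] + B[2][1] = 1 + 4 = 5) = 0 (attained at k = 1)
  C[0][2] = min over k of (A[0][0] + B[0][2] = -5 + 2 = -3, A[0][1] + B[1][2] = -5 + 7 = 2, A[0][2] + B[2][2] = 1 + 4 = 5) = -3 (attained at k = 0)
  C[1][0] = min over k of (A[1][0] + B[0][0] = 9 + -4 = 5, A[1][1] + B[1][0] = -2 + 2 = 0, A[1][2] + B[2][0] = -3 + 2 = -1) = -1 (attained at k = 2)
  C[1][1] = min over k of (A[1][0] + B[0][1] = 9 + 6 = 15, A[1][1] + B[1][1] = -2 + 5 = 3, A[1][2] + B[2][1] = -3 + 4 = 1) = 1 (attained at k = 2)
  C[1][2] = min over k of (A[1][0] + B[0][2] = 9 + 2 = 11, A[1][1] + B[1][2] = -2 + 7 = 5, A[1][2] + B[2][2] = -3 + 4 = 1) = 1 (attained at k = 2)
  C[2][0] = min over k of (A[2][0] + B[0][0] = 7 + -4 = 3, A[2][1] + B[1][0] = -2 + 2 = 0, A[2][2] + B[2][0] = 2 + 2 = 4) = 0 (attained at k = 1)
  C[2][1] = min over k of (A[2][0] + B[0][1] = 7 + 6 = 13, A[2][1] + B[1][1] = -2 + 5 = 3, A[2][2] + B[2][1] = 2 + 4 = 6) = 3 (attained at k = 1)
  C[2][2] = min over k of (A[2][0] + B[0][2] = 7 + 2 = 9, A[2][1] + B[1][2] = -2 + 7 = 5, A[2][2] + B[2][2] = 2 + 4 = 6) = 5 (attained at k = 1)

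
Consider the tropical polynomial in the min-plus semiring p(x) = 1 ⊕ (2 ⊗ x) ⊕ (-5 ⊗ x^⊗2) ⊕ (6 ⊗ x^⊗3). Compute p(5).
p(5) = 1

A tropical monomial a ⊗ x^⊗i evaluates to a + i · x. Evaluating each term at x = 5:
  Term 0 contributes 1 + 0 · 5 = 1
  Term 1 contributes 2 + 1 · 5 = 7
  Term 2 contributes -5 + 2 · 5 = 5
  Term 3 contributes 6 + 3 · 5 = 21
p(5) = ⊕ of these = min[1, 7, 5, 21] = 1.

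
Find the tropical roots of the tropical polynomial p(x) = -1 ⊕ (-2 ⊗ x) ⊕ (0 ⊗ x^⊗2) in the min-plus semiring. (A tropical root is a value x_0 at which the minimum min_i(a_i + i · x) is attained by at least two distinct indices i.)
Roots: {-2, 1}

Each tropical root is a break point of the lower envelope of the lines y = a_i + i · x (there are 3 lines, with slopes 0, 1, ..., 2). Only the lines that attain the minimum somewhere contribute to roots; other lines are dominated. Here the surviving (envelope) indices are i = 2, i = 1, i = 0.
Intersections between consecutive envelope lines give the roots: for adjacent envelope indices i < j the intersection is x = (a_i − a_j) / (j − i). Reading off the sorted break points: {-2, 1}.
Verification: at each break x_0, at least two indices attain the minimum of min_i(a_i + i · x_0).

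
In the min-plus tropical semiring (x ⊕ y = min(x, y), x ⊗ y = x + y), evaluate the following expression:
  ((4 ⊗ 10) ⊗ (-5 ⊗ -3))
((4 ⊗ 10) ⊗ (-5 ⊗ -3)) = 6

Expand innermost to outermost. Recall ⊕ takes the minimum of its arguments and ⊗ takes their sum. Working out the expression ((4 ⊗ 10) ⊗ (-5 ⊗ -3)) gives 6.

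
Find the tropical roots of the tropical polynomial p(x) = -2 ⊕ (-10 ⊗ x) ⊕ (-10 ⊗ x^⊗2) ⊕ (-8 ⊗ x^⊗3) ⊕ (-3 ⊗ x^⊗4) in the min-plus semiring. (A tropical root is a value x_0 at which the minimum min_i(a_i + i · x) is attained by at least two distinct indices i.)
Roots: {-5, -2, 0, 8}

Each tropical root is a break point of the lower envelope of the lines y = a_i + i · x (there are 5 lines, with slopes 0, 1, ..., 4). Only the lines that attain the minimum somewhere contribute to roots; other lines are dominated. Here the surviving (envelope) indices are i = 4, i = 3, i = 2, i = 1, i = 0.
Intersections between consecutive envelope lines give the roots: for adjacent envelope indices i < j the intersection is x = (a_i − a_j) / (j − i). Reading off the sorted break points: {-5, -2, 0, 8}.
Verification: at each break x_0, at least two indices attain the minimum of min_i(a_i + i · x_0).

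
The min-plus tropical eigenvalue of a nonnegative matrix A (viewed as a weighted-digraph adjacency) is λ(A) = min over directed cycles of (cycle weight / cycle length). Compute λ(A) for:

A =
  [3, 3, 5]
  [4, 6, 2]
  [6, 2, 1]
λ(A) = 1

Enumerate directed cycles and compute their means (weight / length). Sample:
  cycle 0 → 0: weight = 3, length = 1, mean = 3/1 ≈ 3.000
  cycle 1 → 1: weight = 6, length = 1, mean = 6/1 ≈ 6.000
  cycle 2 → 2: weight = 1, length = 1, mean = 1/1 ≈ 1.000
  cycle 0 → 1 → 0: weight = 7, length = 2, mean = 7/2 ≈ 3.500
  cycle 0 → 2 → 0: weight = 11, length = 2, mean = 11/2 ≈ 5.500
  cycle 1 → 0 → 1: weight = 7, length = 2, mean = 7/2 ≈ 3.500
Minimum mean = 1.000, attained e.g. along the cycle 2 → 2 with weight 1 and length 1. So λ(A) = 1/1 = 1.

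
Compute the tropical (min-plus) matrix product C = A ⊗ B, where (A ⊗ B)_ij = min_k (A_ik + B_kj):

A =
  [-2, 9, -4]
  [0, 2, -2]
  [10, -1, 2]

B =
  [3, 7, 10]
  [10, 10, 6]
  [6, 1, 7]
A ⊗ B =
  [1, -3, 3]
  [3, -1, 5]
  [8, 3, 5]

Apply the min-plus product entry-by-entry:
  C[0][0] = min over k of (A[0][0] + B[0][0] = -2 + 3 = 1, A[0][1] + B[1][0] = 9 + 10 = 19, A[0][2] + B[2][0] = -4 + 6 = 2) = 1 (attained at k = 0)
  C[0][1] = min over k of (A[0][0] + B[0][1] = -2 + 7 = 5, A[0][1] + B[1][1] = 9 + 10 = 19, A[0][2] + B[2][1] = -4 + 1 = -3) = -3 (attained at k = 2)
  C[0][2] = min over k of (A[0][0] + B[0][2] = -2 + 10 = 8, A[0][1] + B[1][2] = 9 + 6 = 15, A[0][2] + B[2][2] = -4 + 7 = 3) = 3 (attained at k = 2)
  C[1][0] = min over k of (A[1][0] + B[0][0] = 0 + 3 = 3, A[1][1] + B[1][0] = 2 + 10 = 12, A[1][2] + B[2][0] = -2 + 6 = 4) = 3 (attained at k = 0)
  C[1][1] = min over k of (A[1][0] + B[0][1] = 0 + 7 = 7, A[1][1] + B[1][1] = 2 + 10 = 12, A[1][2] + B[2][1] = -2 + 1 = -1) = -1 (attained at k = 2)
  C[1][2] = min over k of (A[1][0] + B[0][2] = 0 + 10 = 10, A[1][1] + B[1][2] = 2 + 6 = 8, A[1][2] + B[2][2] = -2 + 7 = 5) = 5 (attained at k = 2)
  C[2][0] = min over k of (A[2][0] + B[0][0] = 10 + 3 = 13, A[2][1] + B[1][0] = -1 + 10 = 9, A[2][2] + B[2][0] = 2 + 6 = 8) = 8 (attained at k = 2)
  C[2][1] = min over k of (A[2][0] + B[0][1] = 10 + 7 = 17, A[2][1] + B[1][1] = -1 + 10 = 9, A[2][2] + B[2][1] = 2 + 1 = 3) = 3 (attained at k = 2)
  C[2][2] = min over k of (A[2][0] + B[0][2] = 10 + 10 = 20, A[2][1] + B[1][2] = -1 + 6 = 5, A[2][2] + B[2][2] = 2 + 7 = 9) = 5 (attained at k = 1)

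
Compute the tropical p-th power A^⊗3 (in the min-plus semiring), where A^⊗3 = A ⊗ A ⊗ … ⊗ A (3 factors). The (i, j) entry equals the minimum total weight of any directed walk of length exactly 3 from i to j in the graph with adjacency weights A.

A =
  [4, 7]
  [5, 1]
A^⊗3 =
  [12, 9]
  [7, 3]

Each entry (A^⊗3)_ij equals the minimum over all length-3 walks i = v_0 → v_1 → … → v_3 = j of Σ_t A[v_t][v_{t+1}]. For example, for (i, j) = (0, 1) we minimise over 4 possible intermediate vertex sequences; the minimum is 9, attained along the walk 0 → 1 → 1 → 1.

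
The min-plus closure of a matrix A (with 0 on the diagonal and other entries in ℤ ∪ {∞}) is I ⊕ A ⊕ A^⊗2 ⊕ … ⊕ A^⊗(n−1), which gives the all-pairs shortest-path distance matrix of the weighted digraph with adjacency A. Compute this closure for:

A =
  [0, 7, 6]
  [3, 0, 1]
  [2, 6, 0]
Closure =
  [0, 7, 6]
  [3, 0, 1]
  [2, 6, 0]

This is the Floyd-Warshall all-pairs shortest-path computation. For each intermediate vertex k = 0, 1, …, 2, update dist[i][j] ← min(dist[i][j], dist[i][k] + dist[k][j]). The final matrix gives, for each (i, j), the minimum total weight of any directed path from i to j (possibly empty when i = j).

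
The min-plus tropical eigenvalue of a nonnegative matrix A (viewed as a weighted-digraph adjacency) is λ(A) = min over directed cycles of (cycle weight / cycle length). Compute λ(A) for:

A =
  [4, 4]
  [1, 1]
λ(A) = 1

Enumerate directed cycles and compute their means (weight / length). Sample:
  cycle 0 → 0: weight = 4, length = 1, mean = 4/1 ≈ 4.000
  cycle 1 → 1: weight = 1, length = 1, mean = 1/1 ≈ 1.000
  cycle 0 → 1 → 0: weight = 5, length = 2, mean = 5/2 ≈ 2.500
  cycle 1 → 0 → 1: weight = 5, length = 2, mean = 5/2 ≈ 2.500
Minimum mean = 1.000, attained e.g. along the cycle 1 → 1 with weight 1 and length 1. So λ(A) = 1/1 = 1.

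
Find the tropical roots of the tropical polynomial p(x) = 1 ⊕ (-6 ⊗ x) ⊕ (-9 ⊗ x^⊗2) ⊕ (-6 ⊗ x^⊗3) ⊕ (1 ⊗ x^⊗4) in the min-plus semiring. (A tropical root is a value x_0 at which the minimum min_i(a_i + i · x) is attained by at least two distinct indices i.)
Roots: {-7, -3, 3, 7}

Each tropical root is a break point of the lower envelope of the lines y = a_i + i · x (there are 5 lines, with slopes 0, 1, ..., 4). Only the lines that attain the minimum somewhere contribute to roots; other lines are dominated. Here the surviving (envelope) indices are i = 4, i = 3, i = 2, i = 1, i = 0.
Intersections between consecutive envelope lines give the roots: for adjacent envelope indices i < j the intersection is x = (a_i − a_j) / (j − i). Reading off the sorted break points: {-7, -3, 3, 7}.
Verification: at each break x_0, at least two indices attain the minimum of min_i(a_i + i · x_0).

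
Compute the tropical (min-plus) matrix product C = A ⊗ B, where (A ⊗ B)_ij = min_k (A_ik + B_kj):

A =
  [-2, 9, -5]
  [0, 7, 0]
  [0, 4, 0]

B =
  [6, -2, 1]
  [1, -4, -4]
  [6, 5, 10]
A ⊗ B =
  [1, -4, -1]
  [6, -2, 1]
  [5, -2, 0]

Apply the min-plus product entry-by-entry:
  C[0][0] = min over k of (A[0][0] + B[0][0] = -2 + 6 = 4, A[0][1] + B[1][0] = 9 + 1 = 10, A[0][2] + B[2][0] = -5 + 6 = 1) = 1 (attained at k = 2)
  C[0][1] = min over k of (A[0][0] + B[0][1] = -2 + -2 = -4, A[0][1] + B[1][1] = 9 + -4 = 5, A[0][2] + B[2][1] = -5 + 5 = 0) = -4 (attained at k = 0)
  C[0][2] = min over k of (A[0][0] + B[0][2] = -2 + 1 = -1, A[0][1] + B[1][2] = 9 + -4 = 5, A[0][2] + B[2][2] = -5 + 10 = 5) = -1 (attained at k = 0)
  C[1][0] = min over k of (A[1][0] + B[0][0] = 0 + 6 = 6, A[1][1] + B[1][0] = 7 + 1 = 8, A[1][2] + B[2][0] = 0 + 6 = 6) = 6 (attained at k = 0)
  C[1][1] = min over k of (A[1][0] + B[0][1] = 0 + -2 = -2, A[1][1] + B[1][1] = 7 + -4 = 3, A[1][2] + B[2][1] = 0 + 5 = 5) = -2 (attained at k = 0)
  C[1][2] = min over k of (A[1][0] + B[0][2] = 0 + 1 = 1, A[1][1] + B[1][2] = 7 + -4 = 3, A[1][2] + B[2][2] = 0 + 10 = 10) = 1 (attained at k = 0)
  C[2][0] = min over k of (A[2][0] + B[0][0] = 0 + 6 = 6, A[2][1] + B[1][0] = 4 + 1 = 5, A[2][2] + B[2][0] = 0 + 6 = 6) = 5 (attained at k = 1)
  C[2][1] = min over k of (A[2][0] + B[0][1] = 0 + -2 = -2, A[2][1] + B[1][1] = 4 + -4 = 0, A[2][2] + B[2][1] = 0 + 5 = 5) = -2 (attained at k = 0)
  C[2][2] = min over k of (A[2][0] + B[0][2] = 0 + 1 = 1, A[2][1] + B[1][2] = 4 + -4 = 0, A[2][2] + B[2][2] = 0 + 10 = 10) = 0 (attained at k = 1)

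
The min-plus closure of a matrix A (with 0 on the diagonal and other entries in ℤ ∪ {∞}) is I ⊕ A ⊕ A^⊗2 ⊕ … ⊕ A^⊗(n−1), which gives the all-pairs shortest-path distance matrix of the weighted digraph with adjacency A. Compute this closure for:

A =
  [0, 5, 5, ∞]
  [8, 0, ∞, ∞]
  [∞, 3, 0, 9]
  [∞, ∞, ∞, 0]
Closure =
  [0, 5, 5, 14]
  [8, 0, 13, 22]
  [11, 3, 0, 9]
  [∞, ∞, ∞, 0]

This is the Floyd-Warshall all-pairs shortest-path computation. For each intermediate vertex k = 0, 1, …, 3, update dist[i][j] ← min(dist[i][j], dist[i][k] + dist[k][j]). The final matrix gives, for each (i, j), the minimum total weight of any directed path from i to j (possibly empty when i = j).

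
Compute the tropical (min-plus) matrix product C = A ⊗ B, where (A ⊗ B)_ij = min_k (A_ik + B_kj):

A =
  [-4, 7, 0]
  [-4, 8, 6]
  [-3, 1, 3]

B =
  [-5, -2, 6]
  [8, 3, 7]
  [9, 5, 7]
A ⊗ B =
  [-9, -6, 2]
  [-9, -6, 2]
  [-8, -5, 3]

Apply the min-plus product entry-by-entry:
  C[0][0] = min over k of (A[0][0] + B[0][0] = -4 + -5 = -9, A[0][1] + B[1][0] = 7 + 8 = 15, A[0][2] + B[2][0] = 0 + 9 = 9) = -9 (attained at k = 0)
  C[0][1] = min over k of (A[0][0] + B[0][1] = -4 + -2 = -6, A[0][1] + B[1][1] = 7 + 3 = 10, A[0][2] + B[2][1] = 0 + 5 = 5) = -6 (attained at k = 0)
  C[0][2] = min over k of (A[0][0] + B[0][2] = -4 + 6 = 2, A[0][1] + B[1][2] = 7 + 7 = 14, A[0][2] + B[2][2] = 0 + 7 = 7) = 2 (attained at k = 0)
  C[1][0] = min over k of (A[1][0] + B[0][0] = -4 + -5 = -9, A[1][1] + B[1][0] = 8 + 8 = 16, A[1][2] + B[2][0] = 6 + 9 = 15) = -9 (attained at k = 0)
  C[1][1] = min over k of (A[1][0] + B[0][1] = -4 + -2 = -6, A[1][1] + B[1][1] = 8 + 3 = 11, A[1][2] + B[2][1] = 6 + 5 = 11) = -6 (attained at k = 0)
  C[1][2] = min over k of (A[1][0] + B[0][2] = -4 + 6 = 2, A[1][1] + B[1][2] = 8 + 7 = 15, A[1][2] + B[2][2] = 6 + 7 = 13) = 2 (attained at k = 0)
  C[2][0] = min over k of (A[2][0] + B[0][0] = -3 + -5 = -8, A[2][1] + B[1][0] = 1 + 8 = 9, A[2][2] + B[2][0] = 3 + 9 = 12) = -8 (attained at k = 0)
  C[2][1] = min over k of (A[2][0] + B[0][1] = -3 + -2 = -5, A[2][1] + B[1][1] = 1 + 3 = 4, A[2][2] + B[2][1] = 3 + 5 = 8) = -5 (attained at k = 0)
  C[2][2] = min over k of (A[2][0] + B[0][2] = -3 + 6 = 3, A[2][1] + B[1][2] = 1 + 7 = 8, A[2][2] + B[2][2] = 3 + 7 = 10) = 3 (attained at k = 0)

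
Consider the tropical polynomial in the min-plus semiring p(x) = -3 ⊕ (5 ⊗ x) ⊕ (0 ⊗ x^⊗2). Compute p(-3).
p(-3) = -6

A tropical monomial a ⊗ x^⊗i evaluates to a + i · x. Evaluating each term at x = -3:
  Term 0 contributes -3 + 0 · -3 = -3
  Term 1 contributes 5 + 1 · -3 = 2
  Term 2 contributes 0 + 2 · -3 = -6
p(-3) = ⊕ of these = min[-3, 2, -6] = -6.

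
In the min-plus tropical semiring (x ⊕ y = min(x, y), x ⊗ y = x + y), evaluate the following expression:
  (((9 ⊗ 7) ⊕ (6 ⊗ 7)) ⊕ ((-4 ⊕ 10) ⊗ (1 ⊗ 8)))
(((9 ⊗ 7) ⊕ (6 ⊗ 7)) ⊕ ((-4 ⊕ 10) ⊗ (1 ⊗ 8))) = 5

Expand innermost to outermost. Recall ⊕ takes the minimum of its arguments and ⊗ takes their sum. Working out the expression (((9 ⊗ 7) ⊕ (6 ⊗ 7)) ⊕ ((-4 ⊕ 10) ⊗ (1 ⊗ 8))) gives 5.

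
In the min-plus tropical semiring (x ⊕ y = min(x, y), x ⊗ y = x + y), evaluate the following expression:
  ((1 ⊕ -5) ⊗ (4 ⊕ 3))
((1 ⊕ -5) ⊗ (4 ⊕ 3)) = -2

Expand innermost to outermost. Recall ⊕ takes the minimum of its arguments and ⊗ takes their sum. Working out the expression ((1 ⊕ -5) ⊗ (4 ⊕ 3)) gives -2.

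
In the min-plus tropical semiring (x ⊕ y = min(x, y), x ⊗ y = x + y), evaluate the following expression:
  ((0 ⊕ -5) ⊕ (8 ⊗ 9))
((0 ⊕ -5) ⊕ (8 ⊗ 9)) = -5

Expand innermost to outermost. Recall ⊕ takes the minimum of its arguments and ⊗ takes their sum. Working out the expression ((0 ⊕ -5) ⊕ (8 ⊗ 9)) gives -5.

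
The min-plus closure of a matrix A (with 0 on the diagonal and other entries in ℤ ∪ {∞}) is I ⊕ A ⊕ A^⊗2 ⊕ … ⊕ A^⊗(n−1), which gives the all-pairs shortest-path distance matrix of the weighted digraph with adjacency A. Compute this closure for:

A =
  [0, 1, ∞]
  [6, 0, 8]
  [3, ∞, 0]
Closure =
  [0, 1, 9]
  [6, 0, 8]
  [3, 4, 0]

This is the Floyd-Warshall all-pairs shortest-path computation. For each intermediate vertex k = 0, 1, …, 2, update dist[i][j] ← min(dist[i][j], dist[i][k] + dist[k][j]). The final matrix gives, for each (i, j), the minimum total weight of any directed path from i to j (possibly empty when i = j).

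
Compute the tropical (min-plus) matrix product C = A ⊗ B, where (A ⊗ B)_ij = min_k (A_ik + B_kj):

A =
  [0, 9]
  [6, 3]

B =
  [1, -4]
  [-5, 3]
A ⊗ B =
  [1, -4]
  [-2, 2]

Apply the min-plus product entry-by-entry:
  C[0][0] = min over k of (A[0][0] + B[0][0] = 0 + 1 = 1, A[0][1] + B[1][0] = 9 + -5 = 4) = 1 (attained at k = 0)
  C[0][1] = min over k of (A[0][0] + B[0][1] = 0 + -4 = -4, A[0][1] + B[1][1] = 9 + 3 = 12) = -4 (attained at k = 0)
  C[1][0] = min over k of (A[1][0] + B[0][0] = 6 + 1 = 7, A[1][1] + B[1][0] = 3 + -5 = -2) = -2 (attained at k = 1)
  C[1][1] = min over k of (A[1][0] + B[0][1] = 6 + -4 = 2, A[1][1] + B[1][1] = 3 + 3 = 6) = 2 (attained at k = 0)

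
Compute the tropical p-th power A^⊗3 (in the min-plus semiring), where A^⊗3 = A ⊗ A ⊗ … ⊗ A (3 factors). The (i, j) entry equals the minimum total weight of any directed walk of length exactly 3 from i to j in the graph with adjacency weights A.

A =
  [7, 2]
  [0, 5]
A^⊗3 =
  [7, 4]
  [2, 7]

Each entry (A^⊗3)_ij equals the minimum over all length-3 walks i = v_0 → v_1 → … → v_3 = j of Σ_t A[v_t][v_{t+1}]. For example, for (i, j) = (0, 1) we minimise over 4 possible intermediate vertex sequences; the minimum is 4, attained along the walk 0 → 1 → 0 → 1.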